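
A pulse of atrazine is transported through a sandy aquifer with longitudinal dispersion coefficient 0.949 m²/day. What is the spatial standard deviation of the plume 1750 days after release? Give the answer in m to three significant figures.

57.6 m

Dispersive spreading gives a Gaussian with σ² = 2Dt; advection only shifts the center.
σ = √(2 × 0.949 × 1750) = 57.6 m.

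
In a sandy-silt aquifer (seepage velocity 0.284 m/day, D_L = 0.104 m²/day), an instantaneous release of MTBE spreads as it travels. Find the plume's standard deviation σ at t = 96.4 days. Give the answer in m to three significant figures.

4.48 m

Dispersive spreading gives a Gaussian with σ² = 2Dt; advection only shifts the center.
σ = √(2 × 0.104 × 96.4) = 4.48 m.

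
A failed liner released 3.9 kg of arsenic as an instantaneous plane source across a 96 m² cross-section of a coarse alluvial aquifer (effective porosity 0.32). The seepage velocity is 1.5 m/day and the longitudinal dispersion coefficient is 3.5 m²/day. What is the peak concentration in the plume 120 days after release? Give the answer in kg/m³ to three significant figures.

0.00175 kg/m³

The peak of an instantaneous 1D plume sits at x = vt; there the Gaussian factor is 1 and C_max = M/(n_e·A·√(4πDt)), where n_e·A is the pore area the mass is dissolved in.
√(4πDt) = √(4π × 3.5 × 120) = 72.65 m, so C_max = 3.9/(0.32 × 96 × 72.65) = 0.00175 kg/m³.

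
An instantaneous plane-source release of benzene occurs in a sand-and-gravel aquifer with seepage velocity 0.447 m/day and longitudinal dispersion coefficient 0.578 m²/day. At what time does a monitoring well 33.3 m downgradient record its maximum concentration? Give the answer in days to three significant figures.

71.7 days

For the 1D instantaneous-source solution, setting ∂C/∂t = 0 at fixed x gives v²t² + 2Dt − x² = 0, so t = (√(D² + v²x²) − D)/v².
√(D² + v²x²) = √(0.578² + 0.447² × 33.3²) = 14.90; v² = 0.199809.
t = (14.90 − 0.578)/0.199809 = 71.7 days (vs. the pure-advection estimate x/v = 74.5 d).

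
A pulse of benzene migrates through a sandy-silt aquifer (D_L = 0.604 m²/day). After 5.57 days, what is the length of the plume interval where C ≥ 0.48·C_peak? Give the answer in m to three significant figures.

The plume is Gaussian with σ = √(2Dt) = √(2 × 0.604 × 5.57) = 2.594 m.
C/C_peak = exp(−Δx²/(2σ²)) = 0.48 ⇒ Δx = σ·√(−2 ln 0.48) = 2.594 × 1.212 = 3.144 m.
Width = 2Δx = 6.29 m.

6.29 m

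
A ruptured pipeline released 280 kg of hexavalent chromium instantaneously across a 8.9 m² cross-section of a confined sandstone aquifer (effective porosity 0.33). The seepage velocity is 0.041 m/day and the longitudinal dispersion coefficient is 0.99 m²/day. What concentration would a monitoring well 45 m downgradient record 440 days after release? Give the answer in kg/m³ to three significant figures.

For an instantaneous plane source, C(x,t) = M/(n_e·A·√(4πDt)) · exp(−(x−vt)²/(4Dt)), with n_e·A the pore (flow) area.
Plume center vt = 0.041 × 440 = 18.04 m, so the well at 45 m is 26.96 m downgradient of the peak.
√(4πDt) = 73.99 m, giving peak height M/(n_e·A·√(4πDt)) = 280/(0.33 × 8.9 × 73.99) = 1.288 kg/m³.
(x−vt)²/(4Dt) = (26.96)²/(4 × 0.99 × 440) = 0.4171; exp(−0.4171) = 0.6590.
C = 1.288 × 0.6590 = 0.849 kg/m³.

0.849 kg/m³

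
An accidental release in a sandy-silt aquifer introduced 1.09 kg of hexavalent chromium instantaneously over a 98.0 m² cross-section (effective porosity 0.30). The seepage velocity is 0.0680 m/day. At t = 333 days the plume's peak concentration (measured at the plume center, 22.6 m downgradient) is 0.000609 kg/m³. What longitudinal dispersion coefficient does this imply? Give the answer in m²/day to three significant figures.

At the plume center C_max = M/(n_e·A·√(4πDt)), so D = M²/(4πt·(n_e·A·C_max)²).
n_e·A·C_max = 0.30 × 98.0 × 0.000609 = 0.01790 kg/m.
D = 1.09²/(4π × 333 × 0.01790²) = 0.886 m²/day.

0.886 m²/day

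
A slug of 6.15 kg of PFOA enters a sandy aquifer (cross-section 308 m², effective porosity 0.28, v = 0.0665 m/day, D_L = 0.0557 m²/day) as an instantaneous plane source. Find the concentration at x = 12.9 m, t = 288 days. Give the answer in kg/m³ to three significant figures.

For an instantaneous plane source, C(x,t) = M/(n_e·A·√(4πDt)) · exp(−(x−vt)²/(4Dt)), with n_e·A the pore (flow) area.
Plume center vt = 0.0665 × 288 = 19.152 m, so the well at 12.9 m is 6.252 m upgradient of the peak.
√(4πDt) = 14.20 m, giving peak height M/(n_e·A·√(4πDt)) = 6.15/(0.28 × 308 × 14.20) = 0.005022 kg/m³.
(x−vt)²/(4Dt) = (-6.252)²/(4 × 0.0557 × 288) = 0.6092; exp(−0.6092) = 0.5438.
C = 0.005022 × 0.5438 = 0.00273 kg/m³.

0.00273 kg/m³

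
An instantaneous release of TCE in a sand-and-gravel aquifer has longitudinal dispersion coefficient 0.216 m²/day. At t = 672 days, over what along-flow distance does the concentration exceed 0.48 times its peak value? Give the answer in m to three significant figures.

41.3 m

The plume is Gaussian with σ = √(2Dt) = √(2 × 0.216 × 672) = 17.04 m.
C/C_peak = exp(−Δx²/(2σ²)) = 0.48 ⇒ Δx = σ·√(−2 ln 0.48) = 17.04 × 1.212 = 20.65 m.
Width = 2Δx = 41.3 m.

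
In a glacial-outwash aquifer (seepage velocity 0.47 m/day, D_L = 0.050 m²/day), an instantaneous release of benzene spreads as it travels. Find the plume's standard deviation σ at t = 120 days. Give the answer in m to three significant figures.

Dispersive spreading gives a Gaussian with σ² = 2Dt; advection only shifts the center.
σ = √(2 × 0.050 × 120) = 3.46 m.

3.46 m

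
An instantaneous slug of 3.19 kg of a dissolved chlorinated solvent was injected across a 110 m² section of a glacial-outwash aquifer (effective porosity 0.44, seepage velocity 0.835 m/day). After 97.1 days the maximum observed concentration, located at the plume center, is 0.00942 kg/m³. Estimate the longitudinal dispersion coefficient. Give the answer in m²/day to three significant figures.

0.0401 m²/day

At the plume center C_max = M/(n_e·A·√(4πDt)), so D = M²/(4πt·(n_e·A·C_max)²).
n_e·A·C_max = 0.44 × 110 × 0.00942 = 0.4559 kg/m.
D = 3.19²/(4π × 97.1 × 0.4559²) = 0.0401 m²/day.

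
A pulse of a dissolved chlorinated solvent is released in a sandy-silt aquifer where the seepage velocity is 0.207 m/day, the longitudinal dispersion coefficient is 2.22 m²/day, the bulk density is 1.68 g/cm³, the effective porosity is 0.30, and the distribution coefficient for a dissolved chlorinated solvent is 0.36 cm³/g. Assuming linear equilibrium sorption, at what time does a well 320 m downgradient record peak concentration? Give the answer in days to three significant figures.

4510 days

Retardation factor R = 1 + ρ_b·K_d/n = 1 + 1.68 × 0.36/0.30 = 3.016.
Sorption retards both mechanisms: v_R = v/R = 0.06863 m/day, D_R = D/R = 0.7361 m²/day.
Peak time from v_R²t² + 2D_R t − x² = 0: t = (√(D_R² + v_R²x²) − D_R)/v_R².
√(D_R² + v_R²x²) = √(0.7361² + 0.06863² × 320²) = 21.97; v_R² = 0.004710.
t = (21.97 − 0.7361)/0.004710 = 4510 days.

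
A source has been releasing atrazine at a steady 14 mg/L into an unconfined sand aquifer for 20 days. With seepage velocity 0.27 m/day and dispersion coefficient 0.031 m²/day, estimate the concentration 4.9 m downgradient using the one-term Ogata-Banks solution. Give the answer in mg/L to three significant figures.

For a continuous step input, C/C₀ ≈ ½·erfc((x−vt)/(2√(Dt))).
vt = 0.27 × 20 = 5.4 m and 2√(Dt) = 2√(0.031 × 20) = 1.575 m.
Argument (x−vt)/(2√(Dt)) = (4.9 − 5.4)/1.575 = -0.3175; ½·erfc(-0.3175) = 0.6733.
C = 14 × 0.6733 = 9.43 mg/L.

9.43 mg/L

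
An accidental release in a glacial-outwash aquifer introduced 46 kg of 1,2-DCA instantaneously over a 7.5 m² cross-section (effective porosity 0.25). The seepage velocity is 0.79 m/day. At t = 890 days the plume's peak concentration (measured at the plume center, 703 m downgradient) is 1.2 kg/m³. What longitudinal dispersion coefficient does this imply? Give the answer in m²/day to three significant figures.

0.0374 m²/day

At the plume center C_max = M/(n_e·A·√(4πDt)), so D = M²/(4πt·(n_e·A·C_max)²).
n_e·A·C_max = 0.25 × 7.5 × 1.2 = 2.250 kg/m.
D = 46²/(4π × 890 × 2.250²) = 0.0374 m²/day.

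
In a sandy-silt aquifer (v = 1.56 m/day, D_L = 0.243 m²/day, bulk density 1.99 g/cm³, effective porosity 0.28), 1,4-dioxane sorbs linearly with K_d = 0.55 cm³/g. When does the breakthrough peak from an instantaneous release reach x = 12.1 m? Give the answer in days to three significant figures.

37.6 days

Retardation factor R = 1 + ρ_b·K_d/n = 1 + 1.99 × 0.55/0.28 = 4.909.
Sorption retards both mechanisms: v_R = v/R = 0.3178 m/day, D_R = D/R = 0.04950 m²/day.
Peak time from v_R²t² + 2D_R t − x² = 0: t = (√(D_R² + v_R²x²) − D_R)/v_R².
√(D_R² + v_R²x²) = √(0.04950² + 0.3178² × 12.1²) = 3.846; v_R² = 0.1010.
t = (3.846 − 0.04950)/0.1010 = 37.6 days.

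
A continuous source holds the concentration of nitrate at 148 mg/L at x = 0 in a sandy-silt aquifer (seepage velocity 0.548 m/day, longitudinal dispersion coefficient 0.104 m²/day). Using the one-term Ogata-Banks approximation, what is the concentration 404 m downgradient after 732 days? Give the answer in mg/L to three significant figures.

60.4 mg/L

For a continuous step input, C/C₀ ≈ ½·erfc((x−vt)/(2√(Dt))).
vt = 0.548 × 732 = 401.136 m and 2√(Dt) = 2√(0.104 × 732) = 17.45 m.
Argument (x−vt)/(2√(Dt)) = (404 − 401.136)/17.45 = 0.1641; ½·erfc(0.1641) = 0.4082.
C = 148 × 0.4082 = 60.4 mg/L.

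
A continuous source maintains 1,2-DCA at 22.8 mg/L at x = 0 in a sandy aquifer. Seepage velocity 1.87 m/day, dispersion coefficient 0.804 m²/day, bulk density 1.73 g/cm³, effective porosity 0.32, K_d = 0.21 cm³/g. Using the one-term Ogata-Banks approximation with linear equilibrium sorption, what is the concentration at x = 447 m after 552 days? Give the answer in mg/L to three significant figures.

22.0 mg/L

Retardation factor R = 1 + ρ_b·K_d/n = 1 + 1.73 × 0.21/0.32 = 2.135.
Sorption retards both mechanisms: v_R = v/R = 0.8759 m/day, D_R = D/R = 0.3766 m²/day.
v_R·t = 0.8759 × 552 = 483.4968 m; 2√(D_R t) = 28.84 m; argument = (447 − 483.4968)/28.84 = -1.265.
C = C₀ × ½·erfc(-1.265) = 22.8 × 0.9632 = 22.0 mg/L.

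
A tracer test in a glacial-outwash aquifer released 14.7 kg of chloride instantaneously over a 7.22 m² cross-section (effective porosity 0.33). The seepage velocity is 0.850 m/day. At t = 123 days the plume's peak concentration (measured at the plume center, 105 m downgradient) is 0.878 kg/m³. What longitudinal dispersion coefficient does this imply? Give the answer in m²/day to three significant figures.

At the plume center C_max = M/(n_e·A·√(4πDt)), so D = M²/(4πt·(n_e·A·C_max)²).
n_e·A·C_max = 0.33 × 7.22 × 0.878 = 2.092 kg/m.
D = 14.7²/(4π × 123 × 2.092²) = 0.0319 m²/day.

0.0319 m²/day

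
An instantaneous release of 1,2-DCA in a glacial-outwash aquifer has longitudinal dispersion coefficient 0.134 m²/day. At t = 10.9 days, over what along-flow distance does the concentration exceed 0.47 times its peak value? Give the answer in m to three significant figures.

The plume is Gaussian with σ = √(2Dt) = √(2 × 0.134 × 10.9) = 1.709 m.
C/C_peak = exp(−Δx²/(2σ²)) = 0.47 ⇒ Δx = σ·√(−2 ln 0.47) = 1.709 × 1.229 = 2.100 m.
Width = 2Δx = 4.20 m.

4.20 m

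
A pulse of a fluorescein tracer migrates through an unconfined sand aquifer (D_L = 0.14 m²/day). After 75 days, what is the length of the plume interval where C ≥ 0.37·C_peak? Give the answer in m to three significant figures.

12.9 m

The plume is Gaussian with σ = √(2Dt) = √(2 × 0.14 × 75) = 4.583 m.
C/C_peak = exp(−Δx²/(2σ²)) = 0.37 ⇒ Δx = σ·√(−2 ln 0.37) = 4.583 × 1.410 = 6.462 m.
Width = 2Δx = 12.9 m.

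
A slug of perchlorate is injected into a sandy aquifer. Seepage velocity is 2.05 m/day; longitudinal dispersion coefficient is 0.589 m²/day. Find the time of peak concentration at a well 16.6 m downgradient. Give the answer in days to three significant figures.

7.96 days

For the 1D instantaneous-source solution, setting ∂C/∂t = 0 at fixed x gives v²t² + 2Dt − x² = 0, so t = (√(D² + v²x²) − D)/v².
√(D² + v²x²) = √(0.589² + 2.05² × 16.6²) = 34.04; v² = 4.2025.
t = (34.04 − 0.589)/4.2025 = 7.96 days (vs. the pure-advection estimate x/v = 8.10 d).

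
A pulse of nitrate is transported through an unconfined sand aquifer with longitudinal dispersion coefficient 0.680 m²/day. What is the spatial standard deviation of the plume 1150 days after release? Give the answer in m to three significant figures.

Dispersive spreading gives a Gaussian with σ² = 2Dt; advection only shifts the center.
σ = √(2 × 0.680 × 1150) = 39.5 m.

39.5 m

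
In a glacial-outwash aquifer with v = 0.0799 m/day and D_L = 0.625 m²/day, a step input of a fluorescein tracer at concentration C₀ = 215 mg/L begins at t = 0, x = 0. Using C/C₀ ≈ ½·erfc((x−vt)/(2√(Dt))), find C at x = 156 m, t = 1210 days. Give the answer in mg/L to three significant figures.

13.7 mg/L

For a continuous step input, C/C₀ ≈ ½·erfc((x−vt)/(2√(Dt))).
vt = 0.0799 × 1210 = 96.679 m and 2√(Dt) = 2√(0.625 × 1210) = 55.00 m.
Argument (x−vt)/(2√(Dt)) = (156 − 96.679)/55.00 = 1.079; ½·erfc(1.079) = 0.06351.
C = 215 × 0.06351 = 13.7 mg/L.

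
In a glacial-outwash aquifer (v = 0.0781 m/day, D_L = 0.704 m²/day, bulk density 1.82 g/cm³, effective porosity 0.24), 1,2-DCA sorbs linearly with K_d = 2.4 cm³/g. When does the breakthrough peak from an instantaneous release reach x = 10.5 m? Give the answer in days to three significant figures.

Retardation factor R = 1 + ρ_b·K_d/n = 1 + 1.82 × 2.4/0.24 = 19.20.
Sorption retards both mechanisms: v_R = v/R = 0.004068 m/day, D_R = D/R = 0.03667 m²/day.
Peak time from v_R²t² + 2D_R t − x² = 0: t = (√(D_R² + v_R²x²) − D_R)/v_R².
√(D_R² + v_R²x²) = √(0.03667² + 0.004068² × 10.5²) = 0.05630; v_R² = 1.655e-05.
t = (0.05630 − 0.03667)/1.655e-05 = 1190 days.

1190 days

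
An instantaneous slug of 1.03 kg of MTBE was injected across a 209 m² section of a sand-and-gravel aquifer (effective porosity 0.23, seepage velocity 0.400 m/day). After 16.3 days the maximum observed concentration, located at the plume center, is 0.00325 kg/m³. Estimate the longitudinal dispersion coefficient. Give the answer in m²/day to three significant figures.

0.212 m²/day

At the plume center C_max = M/(n_e·A·√(4πDt)), so D = M²/(4πt·(n_e·A·C_max)²).
n_e·A·C_max = 0.23 × 209 × 0.00325 = 0.1562 kg/m.
D = 1.03²/(4π × 16.3 × 0.1562²) = 0.212 m²/day.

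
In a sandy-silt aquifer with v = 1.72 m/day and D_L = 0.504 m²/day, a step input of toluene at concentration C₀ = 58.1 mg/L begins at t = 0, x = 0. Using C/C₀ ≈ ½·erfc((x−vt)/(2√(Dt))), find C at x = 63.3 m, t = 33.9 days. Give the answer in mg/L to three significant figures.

For a continuous step input, C/C₀ ≈ ½·erfc((x−vt)/(2√(Dt))).
vt = 1.72 × 33.9 = 58.308 m and 2√(Dt) = 2√(0.504 × 33.9) = 8.267 m.
Argument (x−vt)/(2√(Dt)) = (63.3 − 58.308)/8.267 = 0.6038; ½·erfc(0.6038) = 0.1966.
C = 58.1 × 0.1966 = 11.4 mg/L.

11.4 mg/L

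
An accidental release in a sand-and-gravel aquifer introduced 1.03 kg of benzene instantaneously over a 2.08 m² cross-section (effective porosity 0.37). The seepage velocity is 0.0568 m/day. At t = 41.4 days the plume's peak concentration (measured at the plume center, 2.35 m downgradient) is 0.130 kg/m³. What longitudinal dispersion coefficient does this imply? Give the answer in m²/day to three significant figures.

0.204 m²/day

At the plume center C_max = M/(n_e·A·√(4πDt)), so D = M²/(4πt·(n_e·A·C_max)²).
n_e·A·C_max = 0.37 × 2.08 × 0.130 = 0.1000 kg/m.
D = 1.03²/(4π × 41.4 × 0.1000²) = 0.204 m²/day.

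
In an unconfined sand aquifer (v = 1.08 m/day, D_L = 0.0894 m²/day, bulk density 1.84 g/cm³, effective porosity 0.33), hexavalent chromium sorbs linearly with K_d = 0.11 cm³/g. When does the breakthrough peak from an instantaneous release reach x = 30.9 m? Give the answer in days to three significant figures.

46.0 days

Retardation factor R = 1 + ρ_b·K_d/n = 1 + 1.84 × 0.11/0.33 = 1.613.
Sorption retards both mechanisms: v_R = v/R = 0.6696 m/day, D_R = D/R = 0.05542 m²/day.
Peak time from v_R²t² + 2D_R t − x² = 0: t = (√(D_R² + v_R²x²) − D_R)/v_R².
√(D_R² + v_R²x²) = √(0.05542² + 0.6696² × 30.9²) = 20.69; v_R² = 0.4484.
t = (20.69 − 0.05542)/0.4484 = 46.0 days.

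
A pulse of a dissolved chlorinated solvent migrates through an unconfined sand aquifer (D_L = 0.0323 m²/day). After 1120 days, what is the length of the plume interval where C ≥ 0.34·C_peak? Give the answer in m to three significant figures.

The plume is Gaussian with σ = √(2Dt) = √(2 × 0.0323 × 1120) = 8.506 m.
C/C_peak = exp(−Δx²/(2σ²)) = 0.34 ⇒ Δx = σ·√(−2 ln 0.34) = 8.506 × 1.469 = 12.50 m.
Width = 2Δx = 25.0 m.

25.0 m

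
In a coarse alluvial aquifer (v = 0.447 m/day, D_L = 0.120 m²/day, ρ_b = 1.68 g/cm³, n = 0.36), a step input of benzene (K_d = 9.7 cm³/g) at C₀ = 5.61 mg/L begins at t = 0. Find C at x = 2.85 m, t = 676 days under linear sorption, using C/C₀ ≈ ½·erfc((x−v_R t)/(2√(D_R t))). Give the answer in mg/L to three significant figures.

Retardation factor R = 1 + ρ_b·K_d/n = 1 + 1.68 × 9.7/0.36 = 46.27.
Sorption retards both mechanisms: v_R = v/R = 0.009661 m/day, D_R = D/R = 0.002593 m²/day.
v_R·t = 0.009661 × 676 = 6.530836 m; 2√(D_R t) = 2.648 m; argument = (2.85 − 6.530836)/2.648 = -1.390.
C = C₀ × ½·erfc(-1.390) = 5.61 × 0.9753 = 5.47 mg/L.

5.47 mg/L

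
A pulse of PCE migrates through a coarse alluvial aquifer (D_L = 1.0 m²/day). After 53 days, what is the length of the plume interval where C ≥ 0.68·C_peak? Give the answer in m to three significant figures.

18.1 m

The plume is Gaussian with σ = √(2Dt) = √(2 × 1.0 × 53) = 10.30 m.
C/C_peak = exp(−Δx²/(2σ²)) = 0.68 ⇒ Δx = σ·√(−2 ln 0.68) = 10.30 × 0.8783 = 9.046 m.
Width = 2Δx = 18.1 m.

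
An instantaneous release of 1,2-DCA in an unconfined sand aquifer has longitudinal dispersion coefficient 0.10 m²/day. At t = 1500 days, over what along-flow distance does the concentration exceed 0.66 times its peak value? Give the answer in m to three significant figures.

31.6 m

The plume is Gaussian with σ = √(2Dt) = √(2 × 0.10 × 1500) = 17.32 m.
C/C_peak = exp(−Δx²/(2σ²)) = 0.66 ⇒ Δx = σ·√(−2 ln 0.66) = 17.32 × 0.9116 = 15.79 m.
Width = 2Δx = 31.6 m.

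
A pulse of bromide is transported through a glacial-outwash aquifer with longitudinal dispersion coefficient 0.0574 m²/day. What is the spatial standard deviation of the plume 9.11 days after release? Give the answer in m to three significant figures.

Dispersive spreading gives a Gaussian with σ² = 2Dt; advection only shifts the center.
σ = √(2 × 0.0574 × 9.11) = 1.02 m.

1.02 m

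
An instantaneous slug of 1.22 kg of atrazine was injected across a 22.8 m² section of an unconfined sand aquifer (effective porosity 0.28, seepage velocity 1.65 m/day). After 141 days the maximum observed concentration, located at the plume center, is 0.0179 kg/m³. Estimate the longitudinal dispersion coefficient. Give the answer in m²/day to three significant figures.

0.0643 m²/day

At the plume center C_max = M/(n_e·A·√(4πDt)), so D = M²/(4πt·(n_e·A·C_max)²).
n_e·A·C_max = 0.28 × 22.8 × 0.0179 = 0.1143 kg/m.
D = 1.22²/(4π × 141 × 0.1143²) = 0.0643 m²/day.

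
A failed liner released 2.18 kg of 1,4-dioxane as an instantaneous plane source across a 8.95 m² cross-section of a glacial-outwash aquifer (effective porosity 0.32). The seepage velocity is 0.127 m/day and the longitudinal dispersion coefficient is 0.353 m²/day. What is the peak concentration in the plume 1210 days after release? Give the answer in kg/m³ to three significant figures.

The peak of an instantaneous 1D plume sits at x = vt; there the Gaussian factor is 1 and C_max = M/(n_e·A·√(4πDt)), where n_e·A is the pore area the mass is dissolved in.
√(4πDt) = √(4π × 0.353 × 1210) = 73.26 m, so C_max = 2.18/(0.32 × 8.95 × 73.26) = 0.0104 kg/m³.

0.0104 kg/m³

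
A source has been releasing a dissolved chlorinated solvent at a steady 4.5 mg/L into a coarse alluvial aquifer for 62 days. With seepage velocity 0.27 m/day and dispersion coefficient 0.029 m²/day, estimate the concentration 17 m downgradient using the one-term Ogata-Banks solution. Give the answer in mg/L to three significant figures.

2.00 mg/L

For a continuous step input, C/C₀ ≈ ½·erfc((x−vt)/(2√(Dt))).
vt = 0.27 × 62 = 16.74 m and 2√(Dt) = 2√(0.029 × 62) = 2.682 m.
Argument (x−vt)/(2√(Dt)) = (17 − 16.74)/2.682 = 0.09694; ½·erfc(0.09694) = 0.4455.
C = 4.5 × 0.4455 = 2.00 mg/L.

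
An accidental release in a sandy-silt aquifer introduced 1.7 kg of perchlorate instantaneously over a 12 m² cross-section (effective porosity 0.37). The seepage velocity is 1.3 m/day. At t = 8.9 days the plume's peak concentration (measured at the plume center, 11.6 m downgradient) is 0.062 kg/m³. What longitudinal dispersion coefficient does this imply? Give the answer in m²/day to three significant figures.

At the plume center C_max = M/(n_e·A·√(4πDt)), so D = M²/(4πt·(n_e·A·C_max)²).
n_e·A·C_max = 0.37 × 12 × 0.062 = 0.2753 kg/m.
D = 1.7²/(4π × 8.9 × 0.2753²) = 0.341 m²/day.

0.341 m²/day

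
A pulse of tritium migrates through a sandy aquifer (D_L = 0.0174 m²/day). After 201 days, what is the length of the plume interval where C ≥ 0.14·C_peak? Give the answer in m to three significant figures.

The plume is Gaussian with σ = √(2Dt) = √(2 × 0.0174 × 201) = 2.645 m.
C/C_peak = exp(−Δx²/(2σ²)) = 0.14 ⇒ Δx = σ·√(−2 ln 0.14) = 2.645 × 1.983 = 5.245 m.
Width = 2Δx = 10.5 m.

10.5 m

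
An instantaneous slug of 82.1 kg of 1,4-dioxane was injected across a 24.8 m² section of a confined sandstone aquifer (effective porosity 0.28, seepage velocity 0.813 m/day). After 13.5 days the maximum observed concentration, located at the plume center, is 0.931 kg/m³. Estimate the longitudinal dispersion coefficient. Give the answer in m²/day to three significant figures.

0.951 m²/day

At the plume center C_max = M/(n_e·A·√(4πDt)), so D = M²/(4πt·(n_e·A·C_max)²).
n_e·A·C_max = 0.28 × 24.8 × 0.931 = 6.465 kg/m.
D = 82.1²/(4π × 13.5 × 6.465²) = 0.951 m²/day.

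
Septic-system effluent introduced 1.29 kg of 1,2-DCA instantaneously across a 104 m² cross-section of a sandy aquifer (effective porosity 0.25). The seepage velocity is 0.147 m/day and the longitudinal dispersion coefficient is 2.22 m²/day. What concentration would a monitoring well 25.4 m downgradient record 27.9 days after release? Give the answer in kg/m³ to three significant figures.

0.000285 kg/m³

For an instantaneous plane source, C(x,t) = M/(n_e·A·√(4πDt)) · exp(−(x−vt)²/(4Dt)), with n_e·A the pore (flow) area.
Plume center vt = 0.147 × 27.9 = 4.1013 m, so the well at 25.4 m is 21.2987 m downgradient of the peak.
√(4πDt) = 27.90 m, giving peak height M/(n_e·A·√(4πDt)) = 1.29/(0.25 × 104 × 27.90) = 0.001778 kg/m³.
(x−vt)²/(4Dt) = (21.2987)²/(4 × 2.22 × 27.9) = 1.831; exp(−1.831) = 0.1603.
C = 0.001778 × 0.1603 = 0.000285 kg/m³.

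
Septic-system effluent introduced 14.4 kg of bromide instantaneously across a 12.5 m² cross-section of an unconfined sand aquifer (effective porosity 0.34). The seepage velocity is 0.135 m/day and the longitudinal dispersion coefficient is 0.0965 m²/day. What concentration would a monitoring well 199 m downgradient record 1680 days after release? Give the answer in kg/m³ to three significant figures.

0.0228 kg/m³

For an instantaneous plane source, C(x,t) = M/(n_e·A·√(4πDt)) · exp(−(x−vt)²/(4Dt)), with n_e·A the pore (flow) area.
Plume center vt = 0.135 × 1680 = 226.8 m, so the well at 199 m is 27.8 m upgradient of the peak.
√(4πDt) = 45.14 m, giving peak height M/(n_e·A·√(4πDt)) = 14.4/(0.34 × 12.5 × 45.14) = 0.07506 kg/m³.
(x−vt)²/(4Dt) = (-27.8)²/(4 × 0.0965 × 1680) = 1.192; exp(−1.192) = 0.3036.
C = 0.07506 × 0.3036 = 0.0228 kg/m³.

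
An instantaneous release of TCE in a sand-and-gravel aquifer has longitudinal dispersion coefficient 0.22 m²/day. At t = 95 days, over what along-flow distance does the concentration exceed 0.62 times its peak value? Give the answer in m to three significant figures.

The plume is Gaussian with σ = √(2Dt) = √(2 × 0.22 × 95) = 6.465 m.
C/C_peak = exp(−Δx²/(2σ²)) = 0.62 ⇒ Δx = σ·√(−2 ln 0.62) = 6.465 × 0.9778 = 6.321 m.
Width = 2Δx = 12.6 m.

12.6 m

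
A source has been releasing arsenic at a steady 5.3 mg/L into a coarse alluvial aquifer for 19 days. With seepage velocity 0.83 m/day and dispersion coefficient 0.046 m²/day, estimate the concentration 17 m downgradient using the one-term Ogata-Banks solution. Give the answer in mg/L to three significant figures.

For a continuous step input, C/C₀ ≈ ½·erfc((x−vt)/(2√(Dt))).
vt = 0.83 × 19 = 15.77 m and 2√(Dt) = 2√(0.046 × 19) = 1.870 m.
Argument (x−vt)/(2√(Dt)) = (17 − 15.77)/1.870 = 0.6578; ½·erfc(0.6578) = 0.1761.
C = 5.3 × 0.1761 = 0.933 mg/L.

0.933 mg/L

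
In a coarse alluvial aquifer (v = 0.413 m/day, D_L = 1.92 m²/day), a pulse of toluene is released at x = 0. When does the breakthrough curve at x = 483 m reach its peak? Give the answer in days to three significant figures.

For the 1D instantaneous-source solution, setting ∂C/∂t = 0 at fixed x gives v²t² + 2Dt − x² = 0, so t = (√(D² + v²x²) − D)/v².
√(D² + v²x²) = √(1.92² + 0.413² × 483²) = 199.5; v² = 0.170569.
t = (199.5 − 1.92)/0.170569 = 1160 days (vs. the pure-advection estimate x/v = 1170 d).

1160 days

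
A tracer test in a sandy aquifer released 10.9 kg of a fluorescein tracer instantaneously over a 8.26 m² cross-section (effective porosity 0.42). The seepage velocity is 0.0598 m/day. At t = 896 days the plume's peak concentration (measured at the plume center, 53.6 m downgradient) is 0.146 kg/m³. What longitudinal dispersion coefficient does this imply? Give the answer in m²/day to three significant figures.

At the plume center C_max = M/(n_e·A·√(4πDt)), so D = M²/(4πt·(n_e·A·C_max)²).
n_e·A·C_max = 0.42 × 8.26 × 0.146 = 0.5065 kg/m.
D = 10.9²/(4π × 896 × 0.5065²) = 0.0411 m²/day.

0.0411 m²/day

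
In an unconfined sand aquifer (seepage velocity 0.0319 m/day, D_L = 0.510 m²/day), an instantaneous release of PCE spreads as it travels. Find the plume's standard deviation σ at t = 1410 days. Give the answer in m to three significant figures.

Dispersive spreading gives a Gaussian with σ² = 2Dt; advection only shifts the center.
σ = √(2 × 0.510 × 1410) = 37.9 m.

37.9 m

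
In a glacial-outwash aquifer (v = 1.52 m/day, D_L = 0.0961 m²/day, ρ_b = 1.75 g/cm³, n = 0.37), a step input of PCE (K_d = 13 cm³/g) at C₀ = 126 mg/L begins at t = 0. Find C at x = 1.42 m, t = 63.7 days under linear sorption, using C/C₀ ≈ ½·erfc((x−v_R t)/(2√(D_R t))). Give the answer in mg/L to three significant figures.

Retardation factor R = 1 + ρ_b·K_d/n = 1 + 1.75 × 13/0.37 = 62.49.
Sorption retards both mechanisms: v_R = v/R = 0.02432 m/day, D_R = D/R = 0.001538 m²/day.
v_R·t = 0.02432 × 63.7 = 1.549184 m; 2√(D_R t) = 0.6260 m; argument = (1.42 − 1.549184)/0.6260 = -0.2064.
C = C₀ × ½·erfc(-0.2064) = 126 × 0.6148 = 77.5 mg/L.

77.5 mg/L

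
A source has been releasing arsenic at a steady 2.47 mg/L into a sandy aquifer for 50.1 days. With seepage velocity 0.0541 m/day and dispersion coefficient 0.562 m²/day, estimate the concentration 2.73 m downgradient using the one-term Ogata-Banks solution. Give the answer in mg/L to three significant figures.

1.23 mg/L

For a continuous step input, C/C₀ ≈ ½·erfc((x−vt)/(2√(Dt))).
vt = 0.0541 × 50.1 = 2.71041 m and 2√(Dt) = 2√(0.562 × 50.1) = 10.61 m.
Argument (x−vt)/(2√(Dt)) = (2.73 − 2.71041)/10.61 = 0.001846; ½·erfc(0.001846) = 0.4990.
C = 2.47 × 0.4990 = 1.23 mg/L.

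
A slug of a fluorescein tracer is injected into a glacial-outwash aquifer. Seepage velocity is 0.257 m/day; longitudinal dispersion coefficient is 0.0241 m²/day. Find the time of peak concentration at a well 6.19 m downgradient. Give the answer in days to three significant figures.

For the 1D instantaneous-source solution, setting ∂C/∂t = 0 at fixed x gives v²t² + 2Dt − x² = 0, so t = (√(D² + v²x²) − D)/v².
√(D² + v²x²) = √(0.0241² + 0.257² × 6.19²) = 1.591; v² = 0.066049.
t = (1.591 − 0.0241)/0.066049 = 23.7 days (vs. the pure-advection estimate x/v = 24.1 d).

23.7 days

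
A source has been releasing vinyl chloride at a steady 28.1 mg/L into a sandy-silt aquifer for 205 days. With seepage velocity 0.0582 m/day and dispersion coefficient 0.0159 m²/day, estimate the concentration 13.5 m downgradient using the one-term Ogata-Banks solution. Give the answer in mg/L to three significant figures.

For a continuous step input, C/C₀ ≈ ½·erfc((x−vt)/(2√(Dt))).
vt = 0.0582 × 205 = 11.931 m and 2√(Dt) = 2√(0.0159 × 205) = 3.611 m.
Argument (x−vt)/(2√(Dt)) = (13.5 − 11.931)/3.611 = 0.4345; ½·erfc(0.4345) = 0.2695.
C = 28.1 × 0.2695 = 7.57 mg/L.

7.57 mg/L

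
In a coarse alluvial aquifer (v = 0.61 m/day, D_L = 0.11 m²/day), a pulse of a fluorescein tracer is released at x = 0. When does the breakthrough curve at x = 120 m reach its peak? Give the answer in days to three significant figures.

For the 1D instantaneous-source solution, setting ∂C/∂t = 0 at fixed x gives v²t² + 2Dt − x² = 0, so t = (√(D² + v²x²) − D)/v².
√(D² + v²x²) = √(0.11² + 0.61² × 120²) = 73.20; v² = 0.3721.
t = (73.20 − 0.11)/0.3721 = 196 days (vs. the pure-advection estimate x/v = 197 d).

196 days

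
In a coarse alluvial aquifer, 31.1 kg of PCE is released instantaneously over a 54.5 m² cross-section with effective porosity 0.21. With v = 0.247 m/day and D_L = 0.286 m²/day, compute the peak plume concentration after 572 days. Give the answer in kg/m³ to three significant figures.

0.0599 kg/m³

The peak of an instantaneous 1D plume sits at x = vt; there the Gaussian factor is 1 and C_max = M/(n_e·A·√(4πDt)), where n_e·A is the pore area the mass is dissolved in.
√(4πDt) = √(4π × 0.286 × 572) = 45.34 m, so C_max = 31.1/(0.21 × 54.5 × 45.34) = 0.0599 kg/m³.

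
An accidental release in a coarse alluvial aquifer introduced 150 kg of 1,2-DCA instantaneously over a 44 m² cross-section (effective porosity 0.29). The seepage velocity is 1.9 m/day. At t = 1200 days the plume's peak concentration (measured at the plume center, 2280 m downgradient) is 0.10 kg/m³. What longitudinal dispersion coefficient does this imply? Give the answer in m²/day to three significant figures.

0.916 m²/day

At the plume center C_max = M/(n_e·A·√(4πDt)), so D = M²/(4πt·(n_e·A·C_max)²).
n_e·A·C_max = 0.29 × 44 × 0.10 = 1.276 kg/m.
D = 150²/(4π × 1200 × 1.276²) = 0.916 m²/day.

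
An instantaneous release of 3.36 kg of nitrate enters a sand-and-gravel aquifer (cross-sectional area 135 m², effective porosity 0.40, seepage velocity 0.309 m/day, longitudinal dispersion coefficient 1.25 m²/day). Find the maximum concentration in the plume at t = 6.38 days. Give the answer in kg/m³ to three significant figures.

0.00622 kg/m³

The peak of an instantaneous 1D plume sits at x = vt; there the Gaussian factor is 1 and C_max = M/(n_e·A·√(4πDt)), where n_e·A is the pore area the mass is dissolved in.
√(4πDt) = √(4π × 1.25 × 6.38) = 10.01 m, so C_max = 3.36/(0.40 × 135 × 10.01) = 0.00622 kg/m³.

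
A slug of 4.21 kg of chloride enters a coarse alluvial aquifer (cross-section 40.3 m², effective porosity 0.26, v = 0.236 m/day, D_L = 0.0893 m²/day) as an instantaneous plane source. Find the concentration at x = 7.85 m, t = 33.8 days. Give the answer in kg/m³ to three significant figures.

For an instantaneous plane source, C(x,t) = M/(n_e·A·√(4πDt)) · exp(−(x−vt)²/(4Dt)), with n_e·A the pore (flow) area.
Plume center vt = 0.236 × 33.8 = 7.9768 m, so the well at 7.85 m is 0.1268 m upgradient of the peak.
√(4πDt) = 6.159 m, giving peak height M/(n_e·A·√(4πDt)) = 4.21/(0.26 × 40.3 × 6.159) = 0.06524 kg/m³.
(x−vt)²/(4Dt) = (-0.1268)²/(4 × 0.0893 × 33.8) = 0.001332; exp(−0.001332) = 0.9987.
C = 0.06524 × 0.9987 = 0.0652 kg/m³.

0.0652 kg/m³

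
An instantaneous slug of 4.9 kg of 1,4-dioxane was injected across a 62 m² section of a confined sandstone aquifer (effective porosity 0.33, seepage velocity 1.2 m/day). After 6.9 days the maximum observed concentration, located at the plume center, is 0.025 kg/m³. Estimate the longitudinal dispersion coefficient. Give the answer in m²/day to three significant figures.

1.06 m²/day

At the plume center C_max = M/(n_e·A·√(4πDt)), so D = M²/(4πt·(n_e·A·C_max)²).
n_e·A·C_max = 0.33 × 62 × 0.025 = 0.5115 kg/m.
D = 4.9²/(4π × 6.9 × 0.5115²) = 1.06 m²/day.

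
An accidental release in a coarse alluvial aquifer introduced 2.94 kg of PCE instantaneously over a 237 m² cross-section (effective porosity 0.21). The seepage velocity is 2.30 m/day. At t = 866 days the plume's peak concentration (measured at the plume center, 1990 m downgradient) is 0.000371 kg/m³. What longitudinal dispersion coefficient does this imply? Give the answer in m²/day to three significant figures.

At the plume center C_max = M/(n_e·A·√(4πDt)), so D = M²/(4πt·(n_e·A·C_max)²).
n_e·A·C_max = 0.21 × 237 × 0.000371 = 0.01846 kg/m.
D = 2.94²/(4π × 866 × 0.01846²) = 2.33 m²/day.

2.33 m²/day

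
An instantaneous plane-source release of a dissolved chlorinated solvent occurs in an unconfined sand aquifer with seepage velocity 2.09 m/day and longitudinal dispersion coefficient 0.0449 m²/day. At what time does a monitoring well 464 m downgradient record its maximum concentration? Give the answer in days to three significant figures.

For the 1D instantaneous-source solution, setting ∂C/∂t = 0 at fixed x gives v²t² + 2Dt − x² = 0, so t = (√(D² + v²x²) − D)/v².
√(D² + v²x²) = √(0.0449² + 2.09² × 464²) = 969.8; v² = 4.3681.
t = (969.8 − 0.0449)/4.3681 = 222 days (vs. the pure-advection estimate x/v = 222 d).

222 days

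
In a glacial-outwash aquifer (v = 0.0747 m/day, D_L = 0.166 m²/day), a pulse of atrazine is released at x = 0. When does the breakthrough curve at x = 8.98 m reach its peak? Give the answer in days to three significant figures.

For the 1D instantaneous-source solution, setting ∂C/∂t = 0 at fixed x gives v²t² + 2Dt − x² = 0, so t = (√(D² + v²x²) − D)/v².
√(D² + v²x²) = √(0.166² + 0.0747² × 8.98²) = 0.6910; v² = 0.00558009.
t = (0.6910 − 0.166)/0.00558009 = 94.1 days (vs. the pure-advection estimate x/v = 120 d).

94.1 days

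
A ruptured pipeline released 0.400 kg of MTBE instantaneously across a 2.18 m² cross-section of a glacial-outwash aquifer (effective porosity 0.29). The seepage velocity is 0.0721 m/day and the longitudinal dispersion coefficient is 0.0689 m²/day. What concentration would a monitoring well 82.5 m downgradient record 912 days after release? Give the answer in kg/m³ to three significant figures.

For an instantaneous plane source, C(x,t) = M/(n_e·A·√(4πDt)) · exp(−(x−vt)²/(4Dt)), with n_e·A the pore (flow) area.
Plume center vt = 0.0721 × 912 = 65.7552 m, so the well at 82.5 m is 16.7448 m downgradient of the peak.
√(4πDt) = 28.10 m, giving peak height M/(n_e·A·√(4πDt)) = 0.400/(0.29 × 2.18 × 28.10) = 0.02252 kg/m³.
(x−vt)²/(4Dt) = (16.7448)²/(4 × 0.0689 × 912) = 1.116; exp(−1.116) = 0.3276.
C = 0.02252 × 0.3276 = 0.00738 kg/m³.

0.00738 kg/m³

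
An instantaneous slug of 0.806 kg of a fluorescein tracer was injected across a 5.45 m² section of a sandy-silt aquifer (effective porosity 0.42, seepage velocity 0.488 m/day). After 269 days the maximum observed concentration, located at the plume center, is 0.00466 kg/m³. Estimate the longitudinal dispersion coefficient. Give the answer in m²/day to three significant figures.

At the plume center C_max = M/(n_e·A·√(4πDt)), so D = M²/(4πt·(n_e·A·C_max)²).
n_e·A·C_max = 0.42 × 5.45 × 0.00466 = 0.01067 kg/m.
D = 0.806²/(4π × 269 × 0.01067²) = 1.69 m²/day.

1.69 m²/day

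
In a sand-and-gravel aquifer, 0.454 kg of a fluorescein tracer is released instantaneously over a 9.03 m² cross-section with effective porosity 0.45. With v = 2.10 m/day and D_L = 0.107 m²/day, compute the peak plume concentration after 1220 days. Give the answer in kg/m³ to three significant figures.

0.00276 kg/m³

The peak of an instantaneous 1D plume sits at x = vt; there the Gaussian factor is 1 and C_max = M/(n_e·A·√(4πDt)), where n_e·A is the pore area the mass is dissolved in.
√(4πDt) = √(4π × 0.107 × 1220) = 40.50 m, so C_max = 0.454/(0.45 × 9.03 × 40.50) = 0.00276 kg/m³.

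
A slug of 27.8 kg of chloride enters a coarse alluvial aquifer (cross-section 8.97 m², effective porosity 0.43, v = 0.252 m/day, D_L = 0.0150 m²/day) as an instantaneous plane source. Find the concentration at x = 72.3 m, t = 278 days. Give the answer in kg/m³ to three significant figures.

For an instantaneous plane source, C(x,t) = M/(n_e·A·√(4πDt)) · exp(−(x−vt)²/(4Dt)), with n_e·A the pore (flow) area.
Plume center vt = 0.252 × 278 = 70.056 m, so the well at 72.3 m is 2.244 m downgradient of the peak.
√(4πDt) = 7.239 m, giving peak height M/(n_e·A·√(4πDt)) = 27.8/(0.43 × 8.97 × 7.239) = 0.9956 kg/m³.
(x−vt)²/(4Dt) = (2.244)²/(4 × 0.0150 × 278) = 0.3019; exp(−0.3019) = 0.7394.
C = 0.9956 × 0.7394 = 0.736 kg/m³.

0.736 kg/m³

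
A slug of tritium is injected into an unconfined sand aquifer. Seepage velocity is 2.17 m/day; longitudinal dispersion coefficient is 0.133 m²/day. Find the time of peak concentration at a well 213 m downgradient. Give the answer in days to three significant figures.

98.1 days

For the 1D instantaneous-source solution, setting ∂C/∂t = 0 at fixed x gives v²t² + 2Dt − x² = 0, so t = (√(D² + v²x²) − D)/v².
√(D² + v²x²) = √(0.133² + 2.17² × 213²) = 462.2; v² = 4.7089.
t = (462.2 − 0.133)/4.7089 = 98.1 days (vs. the pure-advection estimate x/v = 98.2 d).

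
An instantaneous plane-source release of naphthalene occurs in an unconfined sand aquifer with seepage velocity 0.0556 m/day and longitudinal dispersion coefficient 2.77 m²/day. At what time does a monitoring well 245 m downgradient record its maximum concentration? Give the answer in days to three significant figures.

For the 1D instantaneous-source solution, setting ∂C/∂t = 0 at fixed x gives v²t² + 2Dt − x² = 0, so t = (√(D² + v²x²) − D)/v².
√(D² + v²x²) = √(2.77² + 0.0556² × 245²) = 13.90; v² = 0.00309136.
t = (13.90 − 2.77)/0.00309136 = 3600 days (vs. the pure-advection estimate x/v = 4410 d).

3600 days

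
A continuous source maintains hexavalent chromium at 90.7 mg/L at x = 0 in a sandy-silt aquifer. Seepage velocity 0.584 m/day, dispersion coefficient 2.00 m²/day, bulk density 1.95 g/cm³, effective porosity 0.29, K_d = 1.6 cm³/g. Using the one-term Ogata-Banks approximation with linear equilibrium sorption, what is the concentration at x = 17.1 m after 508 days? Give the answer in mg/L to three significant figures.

66.4 mg/L

Retardation factor R = 1 + ρ_b·K_d/n = 1 + 1.95 × 1.6/0.29 = 11.76.
Sorption retards both mechanisms: v_R = v/R = 0.04966 m/day, D_R = D/R = 0.1701 m²/day.
v_R·t = 0.04966 × 508 = 25.22728 m; 2√(D_R t) = 18.59 m; argument = (17.1 − 25.22728)/18.59 = -0.4372.
C = C₀ × ½·erfc(-0.4372) = 90.7 × 0.7318 = 66.4 mg/L.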